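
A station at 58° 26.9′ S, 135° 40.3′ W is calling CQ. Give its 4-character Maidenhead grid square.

Offset from 180°W / 90°S: lon 44.33°, lat 31.55°.
Field: 44.33/20 → 2 → C, 31.55/10 → 3 → D; chars CD.
Square: 4.33/2 → 2, 1.55/1 → 1; chars 21.

CD21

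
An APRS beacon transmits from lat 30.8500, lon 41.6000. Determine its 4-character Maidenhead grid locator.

LM00

Shift to the Maidenhead origin (180°W, 90°S): lon 221.60, lat 120.85.
Field: lon ⌊221.60/20⌋ = 11 → L; lat ⌊120.85/10⌋ = 12 → M.
Square: lon ⌊1.60/2⌋ = 0; lat ⌊0.85/1⌋ = 0.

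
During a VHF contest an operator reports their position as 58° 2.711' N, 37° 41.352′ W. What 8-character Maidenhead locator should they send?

HO18db70

Add 180° to longitude and 90° to latitude: 142.31080, 148.04518.
Field (20°×10°, letters A–R): lon ⌊142.31080/20⌋ = 7 → H; lat ⌊148.04518/10⌋ = 14 → O.
Square (2°×1°, digits 0–9): lon ⌊2.31080/2⌋ = 1; lat ⌊8.04518/1⌋ = 8.
Subsquare (5′×2.5′, letters a–x): lon ⌊0.31080/0.0833333⌋ = 3 → d; lat ⌊0.04518/0.0416667⌋ = 1 → b.
Extended square (30″×15″, digits 0–9): lon ⌊0.06080/0.00833333⌋ = 7; lat ⌊0.00352/0.00416667⌋ = 0.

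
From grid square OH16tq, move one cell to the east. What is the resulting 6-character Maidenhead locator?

OH16uq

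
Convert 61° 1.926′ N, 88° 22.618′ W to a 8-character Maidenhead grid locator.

Offset from 180°W / 90°S: lon 91.62303°, lat 151.03210°.
Field: 91.62303/20 → 4 → E, 151.03210/10 → 15 → P; chars EP.
Square: 11.62303/2 → 5, 1.03210/1 → 1; chars 51.
Subsquare: 1.62303/0.0833333 → 19 → t, 0.03210/0.0416667 → 0 → a; chars ta.
Extended square: 0.03970/0.00833333 → 4, 0.03210/0.00416667 → 7; chars 47.

EP51ta47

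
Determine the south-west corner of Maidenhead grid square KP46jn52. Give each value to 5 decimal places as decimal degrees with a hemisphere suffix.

Field K=10, P=15: +10·20° lon, +15·10° lat → SW at lon 20°, lat 60°.
Square 4, 6: +4·2° lon, +6·1° lat → SW at lon 28°, lat 66°.
Subsquare j=9, n=13: +9·0.0833333° lon, +13·0.0416667° lat → SW at lon 28.75°, lat 66.5417°.
Extended square 5, 2: +5·0.00833333° lon, +2·0.00416667° lat → SW at lon 28.7917°, lat 66.55°.
latitude 66.55000° N, longitude 28.79167° E.

66.55000° N, 28.79167° E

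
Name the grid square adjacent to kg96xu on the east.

LG06au

Longitude subsquare x = 23; +1 → 24, wraps to 0 = a, carry into square.
Longitude square 9; +1 → 10, wraps to 0, carry into field.
Longitude field K = 10; +1 → 11 = L.
The latitude characters are unchanged.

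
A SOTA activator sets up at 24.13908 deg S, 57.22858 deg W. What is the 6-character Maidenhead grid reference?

Add 180° to longitude and 90° to latitude: 122.7714, 65.8609.
Field: 122.7714/20 → 6 → G, 65.8609/10 → 6 → G; chars GG.
Square: 2.7714/2 → 1, 5.8609/1 → 5; chars 15.
Subsquare: 0.7714/0.0833333 → 9 → j, 0.8609/0.0416667 → 20 → u; chars ju.

GG15ju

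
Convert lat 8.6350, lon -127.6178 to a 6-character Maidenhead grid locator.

CJ68ep

Shift to the Maidenhead origin (180°W, 90°S): lon 52.3822, lat 98.6350.
Field (20°×10°, letters A–R): lon ⌊52.3822/20⌋ = 2 → C; lat ⌊98.6350/10⌋ = 9 → J.
Square (2°×1°, digits 0–9): lon ⌊12.3822/2⌋ = 6; lat ⌊8.6350/1⌋ = 8.
Subsquare (5′×2.5′, letters a–x): lon ⌊0.3822/0.0833333⌋ = 4 → e; lat ⌊0.6350/0.0416667⌋ = 15 → p.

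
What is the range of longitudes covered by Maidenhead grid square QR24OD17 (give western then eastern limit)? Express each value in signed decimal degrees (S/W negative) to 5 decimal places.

Field Q=16, R=17: +16·20° lon, +17·10° lat → SW at lon 140°, lat 80°.
Square 2, 4: +2·2° lon, +4·1° lat → SW at lon 144°, lat 84°.
Subsquare o=14, d=3: +14·0.0833333° lon, +3·0.0416667° lat → SW at lon 145.167°, lat 84.125°.
Extended square 1, 7: +1·0.00833333° lon, +7·0.00416667° lat → SW at lon 145.175°, lat 84.1542°.
Cell spans 0.00833333° lon × 0.00416667° lat.
west 145.17500, east 145.18333.

145.17500, 145.18333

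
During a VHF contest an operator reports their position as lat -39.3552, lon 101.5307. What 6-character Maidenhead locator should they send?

Offset from 180°W / 90°S: lon 281.5307°, lat 50.6448°.
Field (20°×10°, letters A–R): lon ⌊281.5307/20⌋ = 14 → O; lat ⌊50.6448/10⌋ = 5 → F.
Square (2°×1°, digits 0–9): lon ⌊1.5307/2⌋ = 0; lat ⌊0.6448/1⌋ = 0.
Subsquare (5′×2.5′, letters a–x): lon ⌊1.5307/0.0833333⌋ = 18 → s; lat ⌊0.6448/0.0416667⌋ = 15 → p.

OF00sp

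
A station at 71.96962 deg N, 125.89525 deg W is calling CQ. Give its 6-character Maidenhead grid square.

CQ71bx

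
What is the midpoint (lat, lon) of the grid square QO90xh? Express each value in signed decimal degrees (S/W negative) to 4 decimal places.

Field Q=16, O=14: +16·20° lon, +14·10° lat → SW at lon 140°, lat 50°.
Square 9, 0: +9·2° lon, +0·1° lat → SW at lon 158°, lat 50°.
Subsquare x=23, h=7: +23·0.0833333° lon, +7·0.0416667° lat → SW at lon 159.917°, lat 50.2917°.
Cell spans 0.0833333° lon × 0.0416667° lat. Centre is SW corner plus half of each.
latitude 50.3125, longitude 159.9583.

50.3125, 159.9583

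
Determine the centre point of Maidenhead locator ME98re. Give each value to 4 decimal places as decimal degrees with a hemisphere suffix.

41.8125° S, 79.4583° E

Field M=12, E=4: +12·20° lon, +4·10° lat → SW at lon 60°, lat -50°.
Square 9, 8: +9·2° lon, +8·1° lat → SW at lon 78°, lat -42°.
Subsquare r=17, e=4: +17·0.0833333° lon, +4·0.0416667° lat → SW at lon 79.4167°, lat -41.8333°.
Cell spans 0.0833333° lon × 0.0416667° lat. Centre is SW corner plus half of each.
latitude 41.8125° S, longitude 79.4583° E.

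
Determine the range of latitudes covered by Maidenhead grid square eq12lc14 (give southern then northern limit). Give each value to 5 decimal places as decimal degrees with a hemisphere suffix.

72.10000° N, 72.10417° N

Field E=4, Q=16: +4·20° lon, +16·10° lat → SW at lon -100°, lat 70°.
Square 1, 2: +1·2° lon, +2·1° lat → SW at lon -98°, lat 72°.
Subsquare l=11, c=2: +11·0.0833333° lon, +2·0.0416667° lat → SW at lon -97.0833°, lat 72.0833°.
Extended square 1, 4: +1·0.00833333° lon, +4·0.00416667° lat → SW at lon -97.075°, lat 72.1°.
Cell spans 0.00833333° lon × 0.00416667° lat.
south 72.10000° N, north 72.10417° N.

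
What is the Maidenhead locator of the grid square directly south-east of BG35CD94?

BG35dd03

Longitude extended square 9; +1 → 10, wraps to 0, carry into subsquare.
Longitude subsquare c = 2; +1 → 3 = d.
Latitude extended square 4; −1 → 3.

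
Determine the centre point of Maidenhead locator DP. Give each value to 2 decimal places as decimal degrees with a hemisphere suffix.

65.00° N, 110.00° W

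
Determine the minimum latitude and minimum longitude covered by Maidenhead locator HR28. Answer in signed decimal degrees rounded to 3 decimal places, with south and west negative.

88.000, -36.000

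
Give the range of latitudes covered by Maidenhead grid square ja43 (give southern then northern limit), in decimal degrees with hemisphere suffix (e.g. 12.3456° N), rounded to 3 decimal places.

87.000° S, 86.000° S

Field J=9, A=0: +9·20° lon, +0·10° lat → SW at lon 0°, lat -90°.
Square 4, 3: +4·2° lon, +3·1° lat → SW at lon 8°, lat -87°.
Cell spans 2° lon × 1° lat.
south 87.000° S, north 86.000° S.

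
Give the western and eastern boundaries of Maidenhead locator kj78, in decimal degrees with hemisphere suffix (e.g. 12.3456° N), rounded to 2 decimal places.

34.00° E, 36.00° E

Field K=10, J=9: +10·20° lon, +9·10° lat → SW at lon 20°, lat 0°.
Square 7, 8: +7·2° lon, +8·1° lat → SW at lon 34°, lat 8°.
Cell spans 2° lon × 1° lat.
west 34.00° E, east 36.00° E.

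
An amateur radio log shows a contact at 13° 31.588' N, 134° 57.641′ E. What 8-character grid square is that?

PK73lm56

Shift to the Maidenhead origin (180°W, 90°S): lon 314.96068, lat 103.52647.
Field: lon ⌊314.96068/20⌋ = 15 → P; lat ⌊103.52647/10⌋ = 10 → K.
Square: lon ⌊14.96068/2⌋ = 7; lat ⌊3.52647/1⌋ = 3.
Subsquare: lon ⌊0.96068/0.0833333⌋ = 11 → l; lat ⌊0.52647/0.0416667⌋ = 12 → m.
Extended square: lon ⌊0.04402/0.00833333⌋ = 5; lat ⌊0.02647/0.00416667⌋ = 6.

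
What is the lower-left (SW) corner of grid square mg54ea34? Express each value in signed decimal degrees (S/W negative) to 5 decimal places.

Field M=12, G=6: +12·20° lon, +6·10° lat → SW at lon 60°, lat -30°.
Square 5, 4: +5·2° lon, +4·1° lat → SW at lon 70°, lat -26°.
Subsquare e=4, a=0: +4·0.0833333° lon, +0·0.0416667° lat → SW at lon 70.3333°, lat -26°.
Extended square 3, 4: +3·0.00833333° lon, +4·0.00416667° lat → SW at lon 70.3583°, lat -25.9833°.
latitude -25.98333, longitude 70.35833.

-25.98333, 70.35833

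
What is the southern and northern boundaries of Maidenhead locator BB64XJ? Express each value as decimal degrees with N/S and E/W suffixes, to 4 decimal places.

75.6250° S, 75.5833° S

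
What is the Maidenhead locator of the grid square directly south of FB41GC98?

FB41gc97

Latitude extended square 8; −1 → 7.
The longitude characters are unchanged.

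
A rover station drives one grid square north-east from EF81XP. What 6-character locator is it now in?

EF91aq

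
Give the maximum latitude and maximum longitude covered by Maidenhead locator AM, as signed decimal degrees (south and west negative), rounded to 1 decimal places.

Field A=0, M=12: +0·20° lon, +12·10° lat → SW at lon -180°, lat 30°.
Cell spans 20° lon × 10° lat. NE corner is SW corner plus one full cell.
latitude 40.0, longitude -160.0.

40.0, -160.0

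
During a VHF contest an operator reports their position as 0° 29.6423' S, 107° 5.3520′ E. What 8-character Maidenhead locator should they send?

OI39nm01

Add 180° to longitude and 90° to latitude: 287.08920, 89.50596.
Field: lon ⌊287.08920/20⌋ = 14 → O; lat ⌊89.50596/10⌋ = 8 → I.
Square: lon ⌊7.08920/2⌋ = 3; lat ⌊9.50596/1⌋ = 9.
Subsquare: lon ⌊1.08920/0.0833333⌋ = 13 → n; lat ⌊0.50596/0.0416667⌋ = 12 → m.
Extended square: lon ⌊0.00587/0.00833333⌋ = 0; lat ⌊0.00596/0.00416667⌋ = 1.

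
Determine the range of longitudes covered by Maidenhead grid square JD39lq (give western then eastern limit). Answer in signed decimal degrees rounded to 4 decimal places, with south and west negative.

6.9167, 7.0000

Field J=9, D=3: +9·20° lon, +3·10° lat → SW at lon 0°, lat -60°.
Square 3, 9: +3·2° lon, +9·1° lat → SW at lon 6°, lat -51°.
Subsquare l=11, q=16: +11·0.0833333° lon, +16·0.0416667° lat → SW at lon 6.91667°, lat -50.3333°.
Cell spans 0.0833333° lon × 0.0416667° lat.
west 6.9167, east 7.0000.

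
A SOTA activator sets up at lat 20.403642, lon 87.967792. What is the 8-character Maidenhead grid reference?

Offset from 180°W / 90°S: lon 267.96779°, lat 110.40364°.
Field (20°×10°, letters A–R): 267.96779/20 → 13 → N, 110.40364/10 → 11 → L; chars NL.
Square (2°×1°, digits 0–9): 7.96779/2 → 3, 0.40364/1 → 0; chars 30.
Subsquare (5′×2.5′, letters a–x): 1.96779/0.0833333 → 23 → x, 0.40364/0.0416667 → 9 → j; chars xj.
Extended square (30″×15″, digits 0–9): 0.05113/0.00833333 → 6, 0.02864/0.00416667 → 6; chars 66.

NL30xj66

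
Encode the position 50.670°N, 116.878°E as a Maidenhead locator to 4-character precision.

OO80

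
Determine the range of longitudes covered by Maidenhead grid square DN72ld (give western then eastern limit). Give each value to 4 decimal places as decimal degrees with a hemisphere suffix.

105.0833° W, 105.0000° W

Field D=3, N=13: +3·20° lon, +13·10° lat → SW at lon -120°, lat 40°.
Square 7, 2: +7·2° lon, +2·1° lat → SW at lon -106°, lat 42°.
Subsquare l=11, d=3: +11·0.0833333° lon, +3·0.0416667° lat → SW at lon -105.083°, lat 42.125°.
Cell spans 0.0833333° lon × 0.0416667° lat.
west 105.0833° W, east 105.0000° W.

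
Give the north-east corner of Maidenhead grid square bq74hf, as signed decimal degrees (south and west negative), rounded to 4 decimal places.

Field B=1, Q=16: +1·20° lon, +16·10° lat → SW at lon -160°, lat 70°.
Square 7, 4: +7·2° lon, +4·1° lat → SW at lon -146°, lat 74°.
Subsquare h=7, f=5: +7·0.0833333° lon, +5·0.0416667° lat → SW at lon -145.417°, lat 74.2083°.
Cell spans 0.0833333° lon × 0.0416667° lat. NE corner is SW corner plus one full cell.
latitude 74.2500, longitude -145.3333.

74.2500, -145.3333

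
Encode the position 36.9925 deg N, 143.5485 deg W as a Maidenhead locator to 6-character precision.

BM86fx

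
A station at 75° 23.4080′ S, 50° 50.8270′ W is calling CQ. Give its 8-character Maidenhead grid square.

GB44no86

Offset from 180°W / 90°S: lon 129.15288°, lat 14.60987°.
Field: 129.15288/20 → 6 → G, 14.60987/10 → 1 → B; chars GB.
Square: 9.15288/2 → 4, 4.60987/1 → 4; chars 44.
Subsquare: 1.15288/0.0833333 → 13 → n, 0.60987/0.0416667 → 14 → o; chars no.
Extended square: 0.06955/0.00833333 → 8, 0.02653/0.00416667 → 6; chars 86.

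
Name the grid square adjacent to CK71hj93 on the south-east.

Longitude extended square 9; +1 → 10, wraps to 0, carry into subsquare.
Longitude subsquare h = 7; +1 → 8 = i.
Latitude extended square 3; −1 → 2.

CK71ij02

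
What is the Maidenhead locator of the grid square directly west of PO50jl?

PO50il

Longitude subsquare j = 9; −1 → 8 = i.
The latitude characters are unchanged.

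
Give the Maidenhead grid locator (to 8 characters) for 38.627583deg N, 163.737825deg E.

RM18up80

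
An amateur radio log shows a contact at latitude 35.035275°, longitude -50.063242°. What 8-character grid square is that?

GM45xa28

Offset from 180°W / 90°S: lon 129.93676°, lat 125.03527°.
Field (20°×10°, letters A–R): lon ⌊129.93676/20⌋ = 6 → G; lat ⌊125.03527/10⌋ = 12 → M.
Square (2°×1°, digits 0–9): lon ⌊9.93676/2⌋ = 4; lat ⌊5.03527/1⌋ = 5.
Subsquare (5′×2.5′, letters a–x): lon ⌊1.93676/0.0833333⌋ = 23 → x; lat ⌊0.03527/0.0416667⌋ = 0 → a.
Extended square (30″×15″, digits 0–9): lon ⌊0.02009/0.00833333⌋ = 2; lat ⌊0.03527/0.00416667⌋ = 8.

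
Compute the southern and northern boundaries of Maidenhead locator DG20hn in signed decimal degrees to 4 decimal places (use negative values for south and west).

Field D=3, G=6: +3·20° lon, +6·10° lat → SW at lon -120°, lat -30°.
Square 2, 0: +2·2° lon, +0·1° lat → SW at lon -116°, lat -30°.
Subsquare h=7, n=13: +7·0.0833333° lon, +13·0.0416667° lat → SW at lon -115.417°, lat -29.4583°.
Cell spans 0.0833333° lon × 0.0416667° lat.
south -29.4583, north -29.4167.

-29.4583, -29.4167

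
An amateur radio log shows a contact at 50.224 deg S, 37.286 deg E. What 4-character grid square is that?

KD89

Shift to the Maidenhead origin (180°W, 90°S): lon 217.29, lat 39.78.
Field: lon ⌊217.29/20⌋ = 10 → K; lat ⌊39.78/10⌋ = 3 → D.
Square: lon ⌊17.29/2⌋ = 8; lat ⌊9.78/1⌋ = 9.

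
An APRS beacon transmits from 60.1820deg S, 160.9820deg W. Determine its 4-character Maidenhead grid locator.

Offset from 180°W / 90°S: lon 19.02°, lat 29.82°.
Field: lon ⌊19.02/20⌋ = 0 → A; lat ⌊29.82/10⌋ = 2 → C.
Square: lon ⌊19.02/2⌋ = 9; lat ⌊9.82/1⌋ = 9.

AC99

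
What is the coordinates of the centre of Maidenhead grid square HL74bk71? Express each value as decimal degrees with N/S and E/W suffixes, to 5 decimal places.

Field H=7, L=11: +7·20° lon, +11·10° lat → SW at lon -40°, lat 20°.
Square 7, 4: +7·2° lon, +4·1° lat → SW at lon -26°, lat 24°.
Subsquare b=1, k=10: +1·0.0833333° lon, +10·0.0416667° lat → SW at lon -25.9167°, lat 24.4167°.
Extended square 7, 1: +7·0.00833333° lon, +1·0.00416667° lat → SW at lon -25.8583°, lat 24.4208°.
Cell spans 0.00833333° lon × 0.00416667° lat. Centre is SW corner plus half of each.
latitude 24.42292° N, longitude 25.85417° W.

24.42292° N, 25.85417° W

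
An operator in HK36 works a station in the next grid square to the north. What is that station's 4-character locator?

Latitude square 6; +1 → 7.
The longitude characters are unchanged.

HK37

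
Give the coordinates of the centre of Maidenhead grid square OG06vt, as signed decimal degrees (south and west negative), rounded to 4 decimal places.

-23.1875, 101.7917

Field O=14, G=6: +14·20° lon, +6·10° lat → SW at lon 100°, lat -30°.
Square 0, 6: +0·2° lon, +6·1° lat → SW at lon 100°, lat -24°.
Subsquare v=21, t=19: +21·0.0833333° lon, +19·0.0416667° lat → SW at lon 101.75°, lat -23.2083°.
Cell spans 0.0833333° lon × 0.0416667° lat. Centre is SW corner plus half of each.
latitude -23.1875, longitude 101.7917.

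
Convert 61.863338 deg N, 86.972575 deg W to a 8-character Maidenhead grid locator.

Shift to the Maidenhead origin (180°W, 90°S): lon 93.02742, lat 151.86334.
Field: 93.02742/20 → 4 → E, 151.86334/10 → 15 → P; chars EP.
Square: 13.02742/2 → 6, 1.86334/1 → 1; chars 61.
Subsquare: 1.02742/0.0833333 → 12 → m, 0.86334/0.0416667 → 20 → u; chars mu.
Extended square: 0.02742/0.00833333 → 3, 0.03000/0.00416667 → 7; chars 37.

EP61mu37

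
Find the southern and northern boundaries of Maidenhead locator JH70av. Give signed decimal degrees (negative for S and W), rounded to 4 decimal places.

-19.1250, -19.0833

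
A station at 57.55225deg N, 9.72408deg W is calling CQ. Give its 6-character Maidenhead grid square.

Offset from 180°W / 90°S: lon 170.2759°, lat 147.5523°.
Field (20°×10°, letters A–R): 170.2759/20 → 8 → I, 147.5523/10 → 14 → O; chars IO.
Square (2°×1°, digits 0–9): 10.2759/2 → 5, 7.5523/1 → 7; chars 57.
Subsquare (5′×2.5′, letters a–x): 0.2759/0.0833333 → 3 → d, 0.5523/0.0416667 → 13 → n; chars dn.

IO57dn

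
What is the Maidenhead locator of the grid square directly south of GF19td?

GF19tc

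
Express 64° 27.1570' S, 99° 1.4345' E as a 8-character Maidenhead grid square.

Offset from 180°W / 90°S: lon 279.02391°, lat 25.54738°.
Field (20°×10°, letters A–R): lon ⌊279.02391/20⌋ = 13 → N; lat ⌊25.54738/10⌋ = 2 → C.
Square (2°×1°, digits 0–9): lon ⌊19.02391/2⌋ = 9; lat ⌊5.54738/1⌋ = 5.
Subsquare (5′×2.5′, letters a–x): lon ⌊1.02391/0.0833333⌋ = 12 → m; lat ⌊0.54738/0.0416667⌋ = 13 → n.
Extended square (30″×15″, digits 0–9): lon ⌊0.02391/0.00833333⌋ = 2; lat ⌊0.00572/0.00416667⌋ = 1.

NC95mn21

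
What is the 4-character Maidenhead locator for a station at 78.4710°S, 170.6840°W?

Offset from 180°W / 90°S: lon 9.32°, lat 11.53°.
Field (20°×10°, letters A–R): 9.32/20 → 0 → A, 11.53/10 → 1 → B; chars AB.
Square (2°×1°, digits 0–9): 9.32/2 → 4, 1.53/1 → 1; chars 41.

AB41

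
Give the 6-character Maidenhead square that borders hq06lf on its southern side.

HQ06le

Latitude subsquare f = 5; −1 → 4 = e.
The longitude characters are unchanged.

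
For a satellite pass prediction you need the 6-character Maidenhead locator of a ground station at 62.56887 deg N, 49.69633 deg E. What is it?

LP42un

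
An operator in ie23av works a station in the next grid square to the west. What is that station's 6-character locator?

Longitude subsquare a = 0; −1 → -1, wraps to 23 = x, carry into square.
Longitude square 2; −1 → 1.
The latitude characters are unchanged.

IE13xv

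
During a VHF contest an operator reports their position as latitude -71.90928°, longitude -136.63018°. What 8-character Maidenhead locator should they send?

Offset from 180°W / 90°S: lon 43.36982°, lat 18.09072°.
Field: lon ⌊43.36982/20⌋ = 2 → C; lat ⌊18.09072/10⌋ = 1 → B.
Square: lon ⌊3.36982/2⌋ = 1; lat ⌊8.09072/1⌋ = 8.
Subsquare: lon ⌊1.36982/0.0833333⌋ = 16 → q; lat ⌊0.09072/0.0416667⌋ = 2 → c.
Extended square: lon ⌊0.03649/0.00833333⌋ = 4; lat ⌊0.00739/0.00416667⌋ = 1.

CB18qc41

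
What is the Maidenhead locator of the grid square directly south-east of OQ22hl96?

OQ22il05

Longitude extended square 9; +1 → 10, wraps to 0, carry into subsquare.
Longitude subsquare h = 7; +1 → 8 = i.
Latitude extended square 6; −1 → 5.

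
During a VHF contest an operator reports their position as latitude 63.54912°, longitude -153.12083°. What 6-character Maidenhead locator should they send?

BP33kn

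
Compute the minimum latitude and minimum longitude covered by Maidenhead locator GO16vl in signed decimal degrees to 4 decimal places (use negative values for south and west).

Field G=6, O=14: +6·20° lon, +14·10° lat → SW at lon -60°, lat 50°.
Square 1, 6: +1·2° lon, +6·1° lat → SW at lon -58°, lat 56°.
Subsquare v=21, l=11: +21·0.0833333° lon, +11·0.0416667° lat → SW at lon -56.25°, lat 56.4583°.
latitude 56.4583, longitude -56.2500.

56.4583, -56.2500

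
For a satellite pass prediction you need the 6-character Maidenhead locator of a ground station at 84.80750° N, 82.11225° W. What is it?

Shift to the Maidenhead origin (180°W, 90°S): lon 97.8877, lat 174.8075.
Field: lon ⌊97.8877/20⌋ = 4 → E; lat ⌊174.8075/10⌋ = 17 → R.
Square: lon ⌊17.8877/2⌋ = 8; lat ⌊4.8075/1⌋ = 4.
Subsquare: lon ⌊1.8877/0.0833333⌋ = 22 → w; lat ⌊0.8075/0.0416667⌋ = 19 → t.

ER84wt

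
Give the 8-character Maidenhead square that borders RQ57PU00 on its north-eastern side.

RQ57pu11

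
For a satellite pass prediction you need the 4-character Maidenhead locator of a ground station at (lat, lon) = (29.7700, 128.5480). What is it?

Offset from 180°W / 90°S: lon 308.55°, lat 119.77°.
Field: lon ⌊308.55/20⌋ = 15 → P; lat ⌊119.77/10⌋ = 11 → L.
Square: lon ⌊8.55/2⌋ = 4; lat ⌊9.77/1⌋ = 9.

PL49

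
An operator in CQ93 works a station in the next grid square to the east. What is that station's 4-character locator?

Longitude square 9; +1 → 10, wraps to 0, carry into field.
Longitude field C = 2; +1 → 3 = D.
The latitude characters are unchanged.

DQ03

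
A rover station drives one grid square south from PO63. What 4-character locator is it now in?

Latitude square 3; −1 → 2.
The longitude characters are unchanged.

PO62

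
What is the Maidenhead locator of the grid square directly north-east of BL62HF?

Longitude subsquare h = 7; +1 → 8 = i.
Latitude subsquare f = 5; +1 → 6 = g.

BL62ig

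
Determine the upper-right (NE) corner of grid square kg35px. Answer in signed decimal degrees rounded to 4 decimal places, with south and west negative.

Field K=10, G=6: +10·20° lon, +6·10° lat → SW at lon 20°, lat -30°.
Square 3, 5: +3·2° lon, +5·1° lat → SW at lon 26°, lat -25°.
Subsquare p=15, x=23: +15·0.0833333° lon, +23·0.0416667° lat → SW at lon 27.25°, lat -24.0417°.
Cell spans 0.0833333° lon × 0.0416667° lat. NE corner is SW corner plus one full cell.
latitude -24.0000, longitude 27.3333.

-24.0000, 27.3333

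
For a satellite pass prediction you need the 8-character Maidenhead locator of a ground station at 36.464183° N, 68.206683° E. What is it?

Offset from 180°W / 90°S: lon 248.20668°, lat 126.46418°.
Field: 248.20668/20 → 12 → M, 126.46418/10 → 12 → M; chars MM.
Square: 8.20668/2 → 4, 6.46418/1 → 6; chars 46.
Subsquare: 0.20668/0.0833333 → 2 → c, 0.46418/0.0416667 → 11 → l; chars cl.
Extended square: 0.04002/0.00833333 → 4, 0.00585/0.00416667 → 1; chars 41.

MM46cl41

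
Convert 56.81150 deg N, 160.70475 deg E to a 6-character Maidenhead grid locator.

RO06it

Shift to the Maidenhead origin (180°W, 90°S): lon 340.7047, lat 146.8115.
Field: lon ⌊340.7047/20⌋ = 17 → R; lat ⌊146.8115/10⌋ = 14 → O.
Square: lon ⌊0.7047/2⌋ = 0; lat ⌊6.8115/1⌋ = 6.
Subsquare: lon ⌊0.7047/0.0833333⌋ = 8 → i; lat ⌊0.8115/0.0416667⌋ = 19 → t.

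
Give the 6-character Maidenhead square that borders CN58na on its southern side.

CN57nx

Latitude subsquare a = 0; −1 → -1, wraps to 23 = x, carry into square.
Latitude square 8; −1 → 7.
The longitude characters are unchanged.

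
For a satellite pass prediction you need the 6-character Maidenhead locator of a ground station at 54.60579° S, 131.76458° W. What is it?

CD45cj

Offset from 180°W / 90°S: lon 48.2354°, lat 35.3942°.
Field: 48.2354/20 → 2 → C, 35.3942/10 → 3 → D; chars CD.
Square: 8.2354/2 → 4, 5.3942/1 → 5; chars 45.
Subsquare: 0.2354/0.0833333 → 2 → c, 0.3942/0.0416667 → 9 → j; chars cj.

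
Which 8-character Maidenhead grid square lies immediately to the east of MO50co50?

MO50co60

Longitude extended square 5; +1 → 6.
The latitude characters are unchanged.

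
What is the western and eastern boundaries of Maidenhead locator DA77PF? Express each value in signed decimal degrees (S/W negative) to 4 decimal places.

-104.7500, -104.6667

Field D=3, A=0: +3·20° lon, +0·10° lat → SW at lon -120°, lat -90°.
Square 7, 7: +7·2° lon, +7·1° lat → SW at lon -106°, lat -83°.
Subsquare p=15, f=5: +15·0.0833333° lon, +5·0.0416667° lat → SW at lon -104.75°, lat -82.7917°.
Cell spans 0.0833333° lon × 0.0416667° lat.
west -104.7500, east -104.6667.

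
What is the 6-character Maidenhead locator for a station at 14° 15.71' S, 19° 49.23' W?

Shift to the Maidenhead origin (180°W, 90°S): lon 160.1795, lat 75.7382.
Field (20°×10°, letters A–R): lon ⌊160.1795/20⌋ = 8 → I; lat ⌊75.7382/10⌋ = 7 → H.
Square (2°×1°, digits 0–9): lon ⌊0.1795/2⌋ = 0; lat ⌊5.7382/1⌋ = 5.
Subsquare (5′×2.5′, letters a–x): lon ⌊0.1795/0.0833333⌋ = 2 → c; lat ⌊0.7382/0.0416667⌋ = 17 → r.

IH05cr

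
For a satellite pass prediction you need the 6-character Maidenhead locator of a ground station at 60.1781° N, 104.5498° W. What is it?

Shift to the Maidenhead origin (180°W, 90°S): lon 75.4502, lat 150.1781.
Field: lon ⌊75.4502/20⌋ = 3 → D; lat ⌊150.1781/10⌋ = 15 → P.
Square: lon ⌊15.4502/2⌋ = 7; lat ⌊0.1781/1⌋ = 0.
Subsquare: lon ⌊1.4502/0.0833333⌋ = 17 → r; lat ⌊0.1781/0.0416667⌋ = 4 → e.

DP70re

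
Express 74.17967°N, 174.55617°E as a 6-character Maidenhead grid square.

Shift to the Maidenhead origin (180°W, 90°S): lon 354.5562, lat 164.1797.
Field: lon ⌊354.5562/20⌋ = 17 → R; lat ⌊164.1797/10⌋ = 16 → Q.
Square: lon ⌊14.5562/2⌋ = 7; lat ⌊4.1797/1⌋ = 4.
Subsquare: lon ⌊0.5562/0.0833333⌋ = 6 → g; lat ⌊0.1797/0.0416667⌋ = 4 → e.

RQ74ge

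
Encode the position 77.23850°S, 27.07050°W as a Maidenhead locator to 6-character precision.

HB62ls

Offset from 180°W / 90°S: lon 152.9295°, lat 12.7615°.
Field: 152.9295/20 → 7 → H, 12.7615/10 → 1 → B; chars HB.
Square: 12.9295/2 → 6, 2.7615/1 → 2; chars 62.
Subsquare: 0.9295/0.0833333 → 11 → l, 0.7615/0.0416667 → 18 → s; chars ls.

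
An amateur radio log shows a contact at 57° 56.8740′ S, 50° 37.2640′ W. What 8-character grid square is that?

GD42qb52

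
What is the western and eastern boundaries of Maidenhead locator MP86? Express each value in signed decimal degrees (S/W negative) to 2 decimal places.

Field M=12, P=15: +12·20° lon, +15·10° lat → SW at lon 60°, lat 60°.
Square 8, 6: +8·2° lon, +6·1° lat → SW at lon 76°, lat 66°.
Cell spans 2° lon × 1° lat.
west 76.00, east 78.00.

76.00, 78.00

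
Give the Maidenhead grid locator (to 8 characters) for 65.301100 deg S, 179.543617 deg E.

Shift to the Maidenhead origin (180°W, 90°S): lon 359.54362, lat 24.69890.
Field: 359.54362/20 → 17 → R, 24.69890/10 → 2 → C; chars RC.
Square: 19.54362/2 → 9, 4.69890/1 → 4; chars 94.
Subsquare: 1.54362/0.0833333 → 18 → s, 0.69890/0.0416667 → 16 → q; chars sq.
Extended square: 0.04362/0.00833333 → 5, 0.03223/0.00416667 → 7; chars 57.

RC94sq57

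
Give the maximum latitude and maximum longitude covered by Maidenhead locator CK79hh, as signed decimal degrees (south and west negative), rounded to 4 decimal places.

Field C=2, K=10: +2·20° lon, +10·10° lat → SW at lon -140°, lat 10°.
Square 7, 9: +7·2° lon, +9·1° lat → SW at lon -126°, lat 19°.
Subsquare h=7, h=7: +7·0.0833333° lon, +7·0.0416667° lat → SW at lon -125.417°, lat 19.2917°.
Cell spans 0.0833333° lon × 0.0416667° lat. NE corner is SW corner plus one full cell.
latitude 19.3333, longitude -125.3333.

19.3333, -125.3333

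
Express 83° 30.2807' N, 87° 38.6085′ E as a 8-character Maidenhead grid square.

NR33tm71

Shift to the Maidenhead origin (180°W, 90°S): lon 267.64347, lat 173.50468.
Field: 267.64347/20 → 13 → N, 173.50468/10 → 17 → R; chars NR.
Square: 7.64347/2 → 3, 3.50468/1 → 3; chars 33.
Subsquare: 1.64347/0.0833333 → 19 → t, 0.50468/0.0416667 → 12 → m; chars tm.
Extended square: 0.06014/0.00833333 → 7, 0.00468/0.00416667 → 1; chars 71.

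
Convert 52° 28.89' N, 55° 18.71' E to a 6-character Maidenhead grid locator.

LO72pl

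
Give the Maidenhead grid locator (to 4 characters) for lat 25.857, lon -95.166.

Offset from 180°W / 90°S: lon 84.83°, lat 115.86°.
Field: 84.83/20 → 4 → E, 115.86/10 → 11 → L; chars EL.
Square: 4.83/2 → 2, 5.86/1 → 5; chars 25.

EL25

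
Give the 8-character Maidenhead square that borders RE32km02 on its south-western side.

RE32jm91

Longitude extended square 0; −1 → -1, wraps to 9, carry into subsquare.
Longitude subsquare k = 10; −1 → 9 = j.
Latitude extended square 2; −1 → 1.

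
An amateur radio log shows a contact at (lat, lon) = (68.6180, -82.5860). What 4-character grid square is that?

EP88

Shift to the Maidenhead origin (180°W, 90°S): lon 97.41, lat 158.62.
Field: lon ⌊97.41/20⌋ = 4 → E; lat ⌊158.62/10⌋ = 15 → P.
Square: lon ⌊17.41/2⌋ = 8; lat ⌊8.62/1⌋ = 8.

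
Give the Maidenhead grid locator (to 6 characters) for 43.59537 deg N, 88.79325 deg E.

NN43jo

Offset from 180°W / 90°S: lon 268.7933°, lat 133.5954°.
Field: 268.7933/20 → 13 → N, 133.5954/10 → 13 → N; chars NN.
Square: 8.7933/2 → 4, 3.5954/1 → 3; chars 43.
Subsquare: 0.7933/0.0833333 → 9 → j, 0.5954/0.0416667 → 14 → o; chars jo.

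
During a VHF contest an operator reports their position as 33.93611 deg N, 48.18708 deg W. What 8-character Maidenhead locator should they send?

GM53vw74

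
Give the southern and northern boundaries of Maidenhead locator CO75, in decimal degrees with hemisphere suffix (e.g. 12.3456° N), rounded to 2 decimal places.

Field C=2, O=14: +2·20° lon, +14·10° lat → SW at lon -140°, lat 50°.
Square 7, 5: +7·2° lon, +5·1° lat → SW at lon -126°, lat 55°.
Cell spans 2° lon × 1° lat.
south 55.00° N, north 56.00° N.

55.00° N, 56.00° N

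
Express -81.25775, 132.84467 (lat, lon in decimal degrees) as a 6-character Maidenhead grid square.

PA68kr

Offset from 180°W / 90°S: lon 312.8447°, lat 8.7422°.
Field: lon ⌊312.8447/20⌋ = 15 → P; lat ⌊8.7422/10⌋ = 0 → A.
Square: lon ⌊12.8447/2⌋ = 6; lat ⌊8.7422/1⌋ = 8.
Subsquare: lon ⌊0.8447/0.0833333⌋ = 10 → k; lat ⌊0.7422/0.0416667⌋ = 17 → r.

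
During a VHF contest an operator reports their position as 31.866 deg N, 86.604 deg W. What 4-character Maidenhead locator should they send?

Add 180° to longitude and 90° to latitude: 93.40, 121.87.
Field (20°×10°, letters A–R): lon ⌊93.40/20⌋ = 4 → E; lat ⌊121.87/10⌋ = 12 → M.
Square (2°×1°, digits 0–9): lon ⌊13.40/2⌋ = 6; lat ⌊1.87/1⌋ = 1.

EM61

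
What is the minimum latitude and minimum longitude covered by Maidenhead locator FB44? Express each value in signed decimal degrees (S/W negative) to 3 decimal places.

Field F=5, B=1: +5·20° lon, +1·10° lat → SW at lon -80°, lat -80°.
Square 4, 4: +4·2° lon, +4·1° lat → SW at lon -72°, lat -76°.
latitude -76.000, longitude -72.000.

-76.000, -72.000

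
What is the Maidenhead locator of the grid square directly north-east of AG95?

Longitude square 9; +1 → 10, wraps to 0, carry into field.
Longitude field A = 0; +1 → 1 = B.
Latitude square 5; +1 → 6.

BG06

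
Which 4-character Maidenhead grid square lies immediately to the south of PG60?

PF69

Latitude square 0; −1 → -1, wraps to 9, carry into field.
Latitude field G = 6; −1 → 5 = F.
The longitude characters are unchanged.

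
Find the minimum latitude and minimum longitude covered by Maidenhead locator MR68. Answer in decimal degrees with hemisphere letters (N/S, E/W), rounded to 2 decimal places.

88.00° N, 72.00° E

Field M=12, R=17: +12·20° lon, +17·10° lat → SW at lon 60°, lat 80°.
Square 6, 8: +6·2° lon, +8·1° lat → SW at lon 72°, lat 88°.
latitude 88.00° N, longitude 72.00° E.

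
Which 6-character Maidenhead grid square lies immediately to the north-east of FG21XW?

Longitude subsquare x = 23; +1 → 24, wraps to 0 = a, carry into square.
Longitude square 2; +1 → 3.
Latitude subsquare w = 22; +1 → 23 = x.

FG31ax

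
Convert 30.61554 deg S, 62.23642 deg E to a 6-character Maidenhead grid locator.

Offset from 180°W / 90°S: lon 242.2364°, lat 59.3845°.
Field: lon ⌊242.2364/20⌋ = 12 → M; lat ⌊59.3845/10⌋ = 5 → F.
Square: lon ⌊2.2364/2⌋ = 1; lat ⌊9.3845/1⌋ = 9.
Subsquare: lon ⌊0.2364/0.0833333⌋ = 2 → c; lat ⌊0.3845/0.0416667⌋ = 9 → j.

MF19cj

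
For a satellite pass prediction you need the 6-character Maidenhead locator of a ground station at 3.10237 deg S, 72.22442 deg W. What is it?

Shift to the Maidenhead origin (180°W, 90°S): lon 107.7756, lat 86.8976.
Field (20°×10°, letters A–R): 107.7756/20 → 5 → F, 86.8976/10 → 8 → I; chars FI.
Square (2°×1°, digits 0–9): 7.7756/2 → 3, 6.8976/1 → 6; chars 36.
Subsquare (5′×2.5′, letters a–x): 1.7756/0.0833333 → 21 → v, 0.8976/0.0416667 → 21 → v; chars vv.

FI36vv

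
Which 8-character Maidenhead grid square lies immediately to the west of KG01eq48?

KG01eq38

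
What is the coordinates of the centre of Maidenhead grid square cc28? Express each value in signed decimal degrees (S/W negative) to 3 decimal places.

Field C=2, C=2: +2·20° lon, +2·10° lat → SW at lon -140°, lat -70°.
Square 2, 8: +2·2° lon, +8·1° lat → SW at lon -136°, lat -62°.
Cell spans 2° lon × 1° lat. Centre is SW corner plus half of each.
latitude -61.500, longitude -135.000.

-61.500, -135.000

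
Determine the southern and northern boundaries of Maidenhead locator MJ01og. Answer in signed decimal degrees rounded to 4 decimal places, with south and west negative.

Field M=12, J=9: +12·20° lon, +9·10° lat → SW at lon 60°, lat 0°.
Square 0, 1: +0·2° lon, +1·1° lat → SW at lon 60°, lat 1°.
Subsquare o=14, g=6: +14·0.0833333° lon, +6·0.0416667° lat → SW at lon 61.1667°, lat 1.25°.
Cell spans 0.0833333° lon × 0.0416667° lat.
south 1.2500, north 1.2917.

1.2500, 1.2917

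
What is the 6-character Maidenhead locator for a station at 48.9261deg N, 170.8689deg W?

Add 180° to longitude and 90° to latitude: 9.1311, 138.9261.
Field: lon ⌊9.1311/20⌋ = 0 → A; lat ⌊138.9261/10⌋ = 13 → N.
Square: lon ⌊9.1311/2⌋ = 4; lat ⌊8.9261/1⌋ = 8.
Subsquare: lon ⌊1.1311/0.0833333⌋ = 13 → n; lat ⌊0.9261/0.0416667⌋ = 22 → w.

AN48nw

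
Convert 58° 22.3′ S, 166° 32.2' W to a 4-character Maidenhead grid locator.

AD61

Add 180° to longitude and 90° to latitude: 13.46, 31.63.
Field: lon ⌊13.46/20⌋ = 0 → A; lat ⌊31.63/10⌋ = 3 → D.
Square: lon ⌊13.46/2⌋ = 6; lat ⌊1.63/1⌋ = 1.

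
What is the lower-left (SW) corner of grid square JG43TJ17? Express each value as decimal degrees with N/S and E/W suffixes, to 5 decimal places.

26.59583° S, 9.59167° E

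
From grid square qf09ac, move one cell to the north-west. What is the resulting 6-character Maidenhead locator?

PF99xd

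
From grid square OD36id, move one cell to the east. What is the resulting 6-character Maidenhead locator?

OD36jd

Longitude subsquare i = 8; +1 → 9 = j.
The latitude characters are unchanged.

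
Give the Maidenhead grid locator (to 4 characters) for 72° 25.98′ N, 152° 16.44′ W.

BQ32

Offset from 180°W / 90°S: lon 27.73°, lat 162.43°.
Field: lon ⌊27.73/20⌋ = 1 → B; lat ⌊162.43/10⌋ = 16 → Q.
Square: lon ⌊7.73/2⌋ = 3; lat ⌊2.43/1⌋ = 2.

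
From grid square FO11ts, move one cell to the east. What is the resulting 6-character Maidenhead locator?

Longitude subsquare t = 19; +1 → 20 = u.
The latitude characters are unchanged.

FO11us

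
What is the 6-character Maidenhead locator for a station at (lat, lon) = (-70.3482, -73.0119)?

FB39lp

Offset from 180°W / 90°S: lon 106.9881°, lat 19.6518°.
Field: lon ⌊106.9881/20⌋ = 5 → F; lat ⌊19.6518/10⌋ = 1 → B.
Square: lon ⌊6.9881/2⌋ = 3; lat ⌊9.6518/1⌋ = 9.
Subsquare: lon ⌊0.9881/0.0833333⌋ = 11 → l; lat ⌊0.6518/0.0416667⌋ = 15 → p.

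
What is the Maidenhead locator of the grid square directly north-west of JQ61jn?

JQ61io

Longitude subsquare j = 9; −1 → 8 = i.
Latitude subsquare n = 13; +1 → 14 = o.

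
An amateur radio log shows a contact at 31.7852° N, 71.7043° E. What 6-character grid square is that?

MM51us

Add 180° to longitude and 90° to latitude: 251.7043, 121.7852.
Field: 251.7043/20 → 12 → M, 121.7852/10 → 12 → M; chars MM.
Square: 11.7043/2 → 5, 1.7852/1 → 1; chars 51.
Subsquare: 1.7043/0.0833333 → 20 → u, 0.7852/0.0416667 → 18 → s; chars us.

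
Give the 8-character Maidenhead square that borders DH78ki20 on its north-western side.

Longitude extended square 2; −1 → 1.
Latitude extended square 0; +1 → 1.

DH78ki11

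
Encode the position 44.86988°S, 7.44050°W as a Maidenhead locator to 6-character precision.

Shift to the Maidenhead origin (180°W, 90°S): lon 172.5595, lat 45.1301.
Field: 172.5595/20 → 8 → I, 45.1301/10 → 4 → E; chars IE.
Square: 12.5595/2 → 6, 5.1301/1 → 5; chars 65.
Subsquare: 0.5595/0.0833333 → 6 → g, 0.1301/0.0416667 → 3 → d; chars gd.

IE65gd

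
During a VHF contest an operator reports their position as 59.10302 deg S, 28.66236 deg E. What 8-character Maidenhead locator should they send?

Add 180° to longitude and 90° to latitude: 208.66236, 30.89698.
Field: lon ⌊208.66236/20⌋ = 10 → K; lat ⌊30.89698/10⌋ = 3 → D.
Square: lon ⌊8.66236/2⌋ = 4; lat ⌊0.89698/1⌋ = 0.
Subsquare: lon ⌊0.66236/0.0833333⌋ = 7 → h; lat ⌊0.89698/0.0416667⌋ = 21 → v.
Extended square: lon ⌊0.07903/0.00833333⌋ = 9; lat ⌊0.02198/0.00416667⌋ = 5.

KD40hv95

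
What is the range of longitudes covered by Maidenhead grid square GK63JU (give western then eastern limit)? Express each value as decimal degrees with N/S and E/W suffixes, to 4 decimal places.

47.2500° W, 47.1667° W

Field G=6, K=10: +6·20° lon, +10·10° lat → SW at lon -60°, lat 10°.
Square 6, 3: +6·2° lon, +3·1° lat → SW at lon -48°, lat 13°.
Subsquare j=9, u=20: +9·0.0833333° lon, +20·0.0416667° lat → SW at lon -47.25°, lat 13.8333°.
Cell spans 0.0833333° lon × 0.0416667° lat.
west 47.2500° W, east 47.1667° W.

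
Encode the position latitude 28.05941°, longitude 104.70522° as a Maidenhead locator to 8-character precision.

OL28ib44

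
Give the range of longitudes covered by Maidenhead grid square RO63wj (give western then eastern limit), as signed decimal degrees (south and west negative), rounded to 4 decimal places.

Field R=17, O=14: +17·20° lon, +14·10° lat → SW at lon 160°, lat 50°.
Square 6, 3: +6·2° lon, +3·1° lat → SW at lon 172°, lat 53°.
Subsquare w=22, j=9: +22·0.0833333° lon, +9·0.0416667° lat → SW at lon 173.833°, lat 53.375°.
Cell spans 0.0833333° lon × 0.0416667° lat.
west 173.8333, east 173.9167.

173.8333, 173.9167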